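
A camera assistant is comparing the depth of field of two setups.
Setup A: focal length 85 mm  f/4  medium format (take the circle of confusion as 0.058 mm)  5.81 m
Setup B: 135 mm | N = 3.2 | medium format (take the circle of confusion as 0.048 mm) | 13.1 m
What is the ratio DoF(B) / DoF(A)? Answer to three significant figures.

Setup A: H = 85²/(4×0.058) + 85 ≈ 31227.2 mm; DoF = Df − Dn = 7118.6 − 4907.8 ≈ 2210.8 mm.
Setup B: H = 135²/(3.2×0.048) + 135 ≈ 118787.3 mm; DoF = Df − Dn = 14707.0 − 11809.6 ≈ 2897.4 mm.
Ratio = 2897.4 / 2210.8 ≈ 1.31.

1.31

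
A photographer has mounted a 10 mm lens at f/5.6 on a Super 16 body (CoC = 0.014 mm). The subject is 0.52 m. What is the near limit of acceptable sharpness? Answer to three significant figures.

371 mm

Hyperfocal distance H = f²/(N·c) + f = 10²/(5.6 × 0.014) + 10 = 100/0.0784 + 10 ≈ 1285.5 mm ≈ 1.286 m.
Near limit Dn = s·(H − f)/(H + s − 2f) = 520 × (1285.5 − 10) / (1285.5 + 520 − 2 × 10) = 520 × 1275.5 / 1785.5 ≈ 371.47 mm.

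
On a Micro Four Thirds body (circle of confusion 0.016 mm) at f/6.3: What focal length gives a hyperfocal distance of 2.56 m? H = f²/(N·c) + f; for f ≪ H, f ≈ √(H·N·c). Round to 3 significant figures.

From H = f²/(N·c) + f, with f ≪ H: f ≈ √(H·N·c) = √(2560 × 6.3 × 0.016) = √258.05 ≈ 16.06 mm.
Exact: f² + N·c·f − N·c·H = 0 ⇒ f = (−N·c + √((N·c)² + 4·N·c·H))/2 = (−0.1008 + √1032.2)/2 ≈ 16.014 mm ≈ 16.0 mm.

16.0 mm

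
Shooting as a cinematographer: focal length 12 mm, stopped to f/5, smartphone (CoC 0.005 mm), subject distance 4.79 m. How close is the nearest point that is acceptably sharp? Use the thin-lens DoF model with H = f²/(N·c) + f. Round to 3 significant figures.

2.62 m

Hyperfocal distance H = f²/(N·c) + f = 12²/(5 × 0.005) + 12 = 144/0.025 + 12 ≈ 5772.0 mm ≈ 5.772 m.
Near limit Dn = s·(H − f)/(H + s − 2f) = 4790 × (5772.0 − 12) / (5772.0 + 4790 − 2 × 12) = 4790 × 5760.0 / 10538.0 ≈ 2618.2 mm ≈ 2.62 m.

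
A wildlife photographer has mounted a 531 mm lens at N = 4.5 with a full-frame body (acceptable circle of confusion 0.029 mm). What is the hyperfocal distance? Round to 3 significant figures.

Hyperfocal distance H = f²/(N·c) + f = 531²/(4.5 × 0.029) + 531 = 281961/0.1305 + 531 ≈ 2161151.7 mm ≈ 2160 m.

2160 m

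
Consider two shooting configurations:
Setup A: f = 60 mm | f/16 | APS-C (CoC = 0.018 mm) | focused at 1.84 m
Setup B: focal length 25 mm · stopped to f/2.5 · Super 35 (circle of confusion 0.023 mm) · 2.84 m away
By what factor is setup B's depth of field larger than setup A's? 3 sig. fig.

Setup A: H = 60²/(16×0.018) + 60 ≈ 12560.0 mm; DoF = Df − Dn = 2145.52 − 1610.64 ≈ 534.88 mm.
Setup B: H = 25²/(2.5×0.023) + 25 ≈ 10894.6 mm; DoF = Df − Dn = 3832.6 − 2255.8 ≈ 1576.8 mm.
Ratio = 1576.8 / 534.88 ≈ 2.95.

2.95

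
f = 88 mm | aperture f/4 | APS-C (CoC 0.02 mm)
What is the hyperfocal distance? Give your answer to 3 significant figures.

96.9 m

Hyperfocal distance H = f²/(N·c) + f = 88²/(4 × 0.02) + 88 = 7744/0.08 + 88 ≈ 96888.0 mm ≈ 96.9 m.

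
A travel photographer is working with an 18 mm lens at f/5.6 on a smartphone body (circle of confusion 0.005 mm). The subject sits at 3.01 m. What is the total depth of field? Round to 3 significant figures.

1.67 m

Hyperfocal distance H = f²/(N·c) + f = 18²/(5.6 × 0.005) + 18 = 324/0.028 + 18 ≈ 11589.4 mm ≈ 11.59 m.
Near limit Dn = s·(H − f)/(H + s − 2f) = 3010 × (11589.4 − 18) / (11589.4 + 3010 − 2 × 18) = 3010 × 11571.4 / 14563.4 ≈ 2391.6 mm.
Far limit Df = s·(H − f)/(H − s) = 3010 × (11589.4 − 18) / (11589.4 − 3010) = 3010 × 11571.4 / 8579.4 ≈ 4059.7 mm.
Depth of field = Df − Dn = 4059.7 − 2391.6 ≈ 1668.1 mm ≈ 1.67 m.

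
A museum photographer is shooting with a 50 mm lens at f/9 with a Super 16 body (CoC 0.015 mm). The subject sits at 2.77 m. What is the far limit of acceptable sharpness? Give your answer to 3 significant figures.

Hyperfocal distance H = f²/(N·c) + f = 50²/(9 × 0.015) + 50 = 2500/0.135 + 50 ≈ 18568.5 mm ≈ 18.57 m.
Far limit Df = s·(H − f)/(H − s) = 2770 × (18568.5 − 50) / (18568.5 − 2770) = 2770 × 18518.5 / 15798.5 ≈ 3246.9 mm ≈ 3.25 m.

3.25 m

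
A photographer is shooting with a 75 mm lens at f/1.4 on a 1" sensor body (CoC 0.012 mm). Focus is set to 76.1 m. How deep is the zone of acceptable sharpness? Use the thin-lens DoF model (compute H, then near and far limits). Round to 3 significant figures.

Hyperfocal distance H = f²/(N·c) + f = 75²/(1.4 × 0.012) + 75 = 5625/0.0168 + 75 ≈ 334896.4 mm ≈ 334.9 m.
Near limit Dn = s·(H − f)/(H + s − 2f) = 76100 × (334896.4 − 75) / (334896.4 + 76100 − 2 × 75) = 76100 × 334821.4 / 410846.4 ≈ 62018 mm.
Far limit Df = s·(H − f)/(H − s) = 76100 × (334896.4 − 75) / (334896.4 − 76100) = 76100 × 334821.4 / 258796.4 ≈ 98455 mm.
Depth of field = Df − Dn = 98455 − 62018 ≈ 36437 mm ≈ 36.4 m.

36.4 m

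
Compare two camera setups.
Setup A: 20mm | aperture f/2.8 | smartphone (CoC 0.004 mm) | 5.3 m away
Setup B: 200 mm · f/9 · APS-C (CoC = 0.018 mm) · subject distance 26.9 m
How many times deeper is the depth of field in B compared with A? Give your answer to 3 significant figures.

Setup A: H = 20²/(2.8×0.004) + 20 ≈ 35734.3 mm; DoF = Df − Dn = 6219.5 − 4617.4 ≈ 1602.1 mm.
Setup B: H = 200²/(9×0.018) + 200 ≈ 247113.6 mm; DoF = Df − Dn = 30161.5 − 24275.0 ≈ 5886.5 mm.
Ratio = 5886.5 / 1602.1 ≈ 3.67.

3.67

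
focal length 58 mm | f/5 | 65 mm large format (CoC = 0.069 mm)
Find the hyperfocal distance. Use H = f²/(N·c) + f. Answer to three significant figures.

Hyperfocal distance H = f²/(N·c) + f = 58²/(5 × 0.069) + 58 = 3364/0.345 + 58 ≈ 9808.7 mm ≈ 9.81 m.

9.81 m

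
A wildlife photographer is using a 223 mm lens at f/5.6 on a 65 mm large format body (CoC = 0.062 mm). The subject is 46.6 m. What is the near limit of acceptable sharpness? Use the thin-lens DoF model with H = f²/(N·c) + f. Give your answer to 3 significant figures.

Hyperfocal distance H = f²/(N·c) + f = 223²/(5.6 × 0.062) + 223 = 49729/0.3472 + 223 ≈ 143451.7 mm ≈ 143.5 m.
Near limit Dn = s·(H − f)/(H + s − 2f) = 46600 × (143451.7 − 223) / (143451.7 + 46600 − 2 × 223) = 46600 × 143228.7 / 189605.7 ≈ 35202 mm ≈ 35.2 m.

35.2 m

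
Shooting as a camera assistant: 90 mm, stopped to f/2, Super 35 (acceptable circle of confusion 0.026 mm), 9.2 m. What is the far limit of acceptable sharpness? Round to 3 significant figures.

Hyperfocal distance H = f²/(N·c) + f = 90²/(2 × 0.026) + 90 = 8100/0.052 + 90 ≈ 155859.2 mm ≈ 155.9 m.
Far limit Df = s·(H − f)/(H − s) = 9200 × (155859.2 − 90) / (155859.2 − 9200) = 9200 × 155769.2 / 146659.2 ≈ 9771.5 mm ≈ 9.77 m.

9.77 m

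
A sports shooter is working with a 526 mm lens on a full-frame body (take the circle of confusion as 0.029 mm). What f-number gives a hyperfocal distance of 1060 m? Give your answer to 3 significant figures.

Rearrange H = f²/(N·c) + f for N: N = f² / ((H − f)·c).
N = 526² / ((1060000 − 526) × 0.029) = 276676 / 30725 ≈ 9.

f/9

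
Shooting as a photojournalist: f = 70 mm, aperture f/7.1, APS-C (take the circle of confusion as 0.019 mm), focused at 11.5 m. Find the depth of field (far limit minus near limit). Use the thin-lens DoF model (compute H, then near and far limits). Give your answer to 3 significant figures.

Hyperfocal distance H = f²/(N·c) + f = 70²/(7.1 × 0.019) + 70 = 4900/0.1349 + 70 ≈ 36393.2 mm ≈ 36.39 m.
Near limit Dn = s·(H − f)/(H + s − 2f) = 11500 × (36393.2 − 70) / (36393.2 + 11500 − 2 × 70) = 11500 × 36323.2 / 47753.2 ≈ 8747.4 mm.
Far limit Df = s·(H − f)/(H − s) = 11500 × (36393.2 − 70) / (36393.2 − 11500) = 11500 × 36323.2 / 24893.2 ≈ 16780.4 mm.
Depth of field = Df − Dn = 16780.4 − 8747.4 ≈ 8033.0 mm ≈ 8.03 m.

8.03 m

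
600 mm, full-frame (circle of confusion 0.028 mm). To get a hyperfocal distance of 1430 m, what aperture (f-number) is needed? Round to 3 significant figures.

Rearrange H = f²/(N·c) + f for N: N = f² / ((H − f)·c).
N = 600² / ((1430000 − 600) × 0.028) = 360000 / 40023 ≈ 8.99.

f/8.99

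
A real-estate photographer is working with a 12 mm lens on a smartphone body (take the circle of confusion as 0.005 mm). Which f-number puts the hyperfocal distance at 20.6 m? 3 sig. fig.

Rearrange H = f²/(N·c) + f for N: N = f² / ((H − f)·c).
N = 12² / ((20600 − 12) × 0.005) = 144 / 102.9 ≈ 1.40.

f/1.40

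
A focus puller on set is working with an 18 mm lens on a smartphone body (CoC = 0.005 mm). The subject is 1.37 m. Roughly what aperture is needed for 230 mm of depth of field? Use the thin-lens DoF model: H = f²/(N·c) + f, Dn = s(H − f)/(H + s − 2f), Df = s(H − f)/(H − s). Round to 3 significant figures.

Write h = H − f = f²/(N·c). The thin-lens limits are Dn = s·h/(h + (s−f)) and Df = s·h/(h − (s−f)), so DoF = Df − Dn = 2·s·(s−f)·h / (h² − (s−f)²).
That is a quadratic in h: DoF·h² − 2·s·(s−f)·h − DoF·(s−f)² = 0 ⇒ h = (s−f)·(s + √(s² + DoF²)) / DoF = 1352 × (1370 + √(1370² + 230²)) / 230 = 1352 × (1370 + 1389.17) / 230 ≈ 16219 mm.
Then N = f²/(c·h) = 18² / (0.005 × 16219) = 324 / 81.096 ≈ 4.

f/4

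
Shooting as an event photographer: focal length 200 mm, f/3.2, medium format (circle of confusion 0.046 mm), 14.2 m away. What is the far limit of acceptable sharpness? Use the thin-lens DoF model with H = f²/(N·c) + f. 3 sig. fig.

Hyperfocal distance H = f²/(N·c) + f = 200²/(3.2 × 0.046) + 200 = 40000/0.1472 + 200 ≈ 271939.1 mm ≈ 271.9 m.
Far limit Df = s·(H − f)/(H − s) = 14200 × (271939.1 − 200) / (271939.1 − 14200) = 14200 × 271739.1 / 257739.1 ≈ 14971 mm ≈ 15.0 m.

15.0 m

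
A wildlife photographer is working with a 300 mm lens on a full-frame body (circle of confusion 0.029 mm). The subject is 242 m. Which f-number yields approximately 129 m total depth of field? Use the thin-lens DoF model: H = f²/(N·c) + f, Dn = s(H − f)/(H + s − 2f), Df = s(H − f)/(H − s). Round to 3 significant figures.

Write h = H − f = f²/(N·c). The thin-lens limits are Dn = s·h/(h + (s−f)) and Df = s·h/(h − (s−f)), so DoF = Df − Dn = 2·s·(s−f)·h / (h² − (s−f)²).
That is a quadratic in h: DoF·h² − 2·s·(s−f)·h − DoF·(s−f)² = 0 ⇒ h = (s−f)·(s + √(s² + DoF²)) / DoF = 241700 × (242000 + √(242000² + 129000²)) / 129000 = 241700 × (242000 + 274235) / 129000 ≈ 967241 mm.
Then N = f²/(c·h) = 300² / (0.029 × 967241) = 90000 / 28050 ≈ 3.21.

f/3.21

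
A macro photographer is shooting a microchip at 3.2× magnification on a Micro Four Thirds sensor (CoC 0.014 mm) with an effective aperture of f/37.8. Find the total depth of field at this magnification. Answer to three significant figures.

0.103 mm

At magnification m, DoF ≈ 2·N_eff·c/m² = 2 × 37.8 × 0.014 / 3.2² = 1.058 / 10.24 ≈ 0.103 mm.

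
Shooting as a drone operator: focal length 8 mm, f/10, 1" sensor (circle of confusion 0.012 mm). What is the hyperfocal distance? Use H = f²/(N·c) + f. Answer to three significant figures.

Hyperfocal distance H = f²/(N·c) + f = 8²/(10 × 0.012) + 8 = 64/0.12 + 8 ≈ 541.3 mm ≈ 0.541 m.

0.541 m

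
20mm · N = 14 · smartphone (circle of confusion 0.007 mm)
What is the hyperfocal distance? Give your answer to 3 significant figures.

4.10 m

Hyperfocal distance H = f²/(N·c) + f = 20²/(14 × 0.007) + 20 = 400/0.098 + 20 ≈ 4101.6 mm ≈ 4.10 m.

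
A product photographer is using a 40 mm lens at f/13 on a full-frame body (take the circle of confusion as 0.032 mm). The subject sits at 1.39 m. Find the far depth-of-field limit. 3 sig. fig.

Hyperfocal distance H = f²/(N·c) + f = 40²/(13 × 0.032) + 40 = 1600/0.416 + 40 ≈ 3886.2 mm ≈ 3.886 m.
Far limit Df = s·(H − f)/(H − s) = 1390 × (3886.2 − 40) / (3886.2 − 1390) = 1390 × 3846.2 / 2496.2 ≈ 2141.8 mm ≈ 2.14 m.

2.14 m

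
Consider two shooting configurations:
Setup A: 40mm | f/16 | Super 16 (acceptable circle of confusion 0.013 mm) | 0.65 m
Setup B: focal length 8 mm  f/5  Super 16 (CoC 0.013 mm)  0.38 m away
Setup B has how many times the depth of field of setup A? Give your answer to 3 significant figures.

3.23

Setup A: H = 40²/(16×0.013) + 40 ≈ 7732.3 mm; DoF = Df − Dn = 705.98 − 602.24 ≈ 103.74 mm.
Setup B: H = 8²/(5×0.013) + 8 ≈ 992.6 mm; DoF = Df − Dn = 610.75 − 275.80 ≈ 334.95 mm.
Ratio = 334.95 / 103.74 ≈ 3.23.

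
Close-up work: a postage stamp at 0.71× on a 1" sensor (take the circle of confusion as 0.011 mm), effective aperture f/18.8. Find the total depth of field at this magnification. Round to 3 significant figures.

At magnification m, DoF ≈ 2·N_eff·c/m² = 2 × 18.8 × 0.011 / 0.71² = 0.4136 / 0.5041 ≈ 0.82 mm.

0.820 mm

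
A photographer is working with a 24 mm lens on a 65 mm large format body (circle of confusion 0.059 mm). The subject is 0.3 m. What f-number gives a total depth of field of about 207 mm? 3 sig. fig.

f/11

Write h = H − f = f²/(N·c). The thin-lens limits are Dn = s·h/(h + (s−f)) and Df = s·h/(h − (s−f)), so DoF = Df − Dn = 2·s·(s−f)·h / (h² − (s−f)²).
That is a quadratic in h: DoF·h² − 2·s·(s−f)·h − DoF·(s−f)² = 0 ⇒ h = (s−f)·(s + √(s² + DoF²)) / DoF = 276 × (300 + √(300² + 207²)) / 207 = 276 × (300 + 364.485) / 207 ≈ 885.98 mm.
Then N = f²/(c·h) = 24² / (0.059 × 885.98) = 576 / 52.273 ≈ 11.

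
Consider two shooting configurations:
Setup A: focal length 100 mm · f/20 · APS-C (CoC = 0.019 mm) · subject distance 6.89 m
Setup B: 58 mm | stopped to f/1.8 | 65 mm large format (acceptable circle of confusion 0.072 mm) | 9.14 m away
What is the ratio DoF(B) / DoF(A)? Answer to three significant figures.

1.91

Setup A: H = 100²/(20×0.019) + 100 ≈ 26415.8 mm; DoF = Df − Dn = 9286.0 − 5476.9 ≈ 3809.1 mm.
Setup B: H = 58²/(1.8×0.072) + 58 ≈ 26014.8 mm; DoF = Df − Dn = 14059.1 − 6770.9 ≈ 7288.2 mm.
Ratio = 7288.2 / 3809.1 ≈ 1.91.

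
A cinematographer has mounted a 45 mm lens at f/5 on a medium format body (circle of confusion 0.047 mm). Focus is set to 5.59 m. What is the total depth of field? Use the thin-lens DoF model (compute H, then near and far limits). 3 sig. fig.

Hyperfocal distance H = f²/(N·c) + f = 45²/(5 × 0.047) + 45 = 2025/0.235 + 45 ≈ 8662.0 mm ≈ 8.662 m.
Near limit Dn = s·(H − f)/(H + s − 2f) = 5590 × (8662.0 − 45) / (8662.0 + 5590 − 2 × 45) = 5590 × 8617.0 / 14162.0 ≈ 3401 mm.
Far limit Df = s·(H − f)/(H − s) = 5590 × (8662.0 − 45) / (8662.0 − 5590) = 5590 × 8617.0 / 3072.0 ≈ 15680 mm.
Depth of field = Df − Dn = 15680 − 3401 ≈ 12279 mm ≈ 12.3 m.

12.3 m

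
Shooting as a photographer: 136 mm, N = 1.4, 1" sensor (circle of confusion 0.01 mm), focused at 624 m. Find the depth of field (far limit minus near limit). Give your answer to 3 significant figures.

Hyperfocal distance H = f²/(N·c) + f = 136²/(1.4 × 0.01) + 136 = 18496/0.014 + 136 ≈ 1321278.9 mm ≈ 1321 m.
Near limit Dn = s·(H − f)/(H + s − 2f) = 624000 × (1321278.9 − 136) / (1321278.9 + 624000 − 2 × 136) = 624000 × 1321142.9 / 1945006.9 ≈ 423851 mm.
Far limit Df = s·(H − f)/(H − s) = 624000 × (1321278.9 − 136) / (1321278.9 − 624000) = 624000 × 1321142.9 / 697278.9 ≈ 1182301 mm.
Depth of field = Df − Dn = 1182301 − 423851 ≈ 758450 mm ≈ 758 m.

758 m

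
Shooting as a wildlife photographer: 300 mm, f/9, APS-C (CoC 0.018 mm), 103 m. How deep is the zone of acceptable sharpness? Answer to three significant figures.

Hyperfocal distance H = f²/(N·c) + f = 300²/(9 × 0.018) + 300 = 90000/0.162 + 300 ≈ 555855.6 mm ≈ 555.9 m.
Near limit Dn = s·(H − f)/(H + s − 2f) = 103000 × (555855.6 − 300) / (555855.6 + 103000 − 2 × 300) = 103000 × 555555.6 / 658255.6 ≈ 86930 mm.
Far limit Df = s·(H − f)/(H − s) = 103000 × (555855.6 − 300) / (555855.6 − 103000) = 103000 × 555555.6 / 452855.6 ≈ 126359 mm.
Depth of field = Df − Dn = 126359 − 86930 ≈ 39429 mm ≈ 39.4 m.

39.4 m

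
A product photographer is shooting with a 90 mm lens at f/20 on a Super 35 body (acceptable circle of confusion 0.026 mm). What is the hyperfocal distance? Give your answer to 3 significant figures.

Hyperfocal distance H = f²/(N·c) + f = 90²/(20 × 0.026) + 90 = 8100/0.52 + 90 ≈ 15666.9 mm ≈ 15.7 m.

15.7 m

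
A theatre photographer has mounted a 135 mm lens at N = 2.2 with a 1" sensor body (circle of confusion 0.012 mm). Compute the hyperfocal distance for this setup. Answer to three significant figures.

Hyperfocal distance H = f²/(N·c) + f = 135²/(2.2 × 0.012) + 135 = 18225/0.0264 + 135 ≈ 690475.9 mm ≈ 690 m.

690 m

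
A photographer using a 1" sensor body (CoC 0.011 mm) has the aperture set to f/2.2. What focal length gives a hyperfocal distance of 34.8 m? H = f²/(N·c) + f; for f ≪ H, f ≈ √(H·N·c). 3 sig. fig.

29.0 mm

From H = f²/(N·c) + f, with f ≪ H: f ≈ √(H·N·c) = √(34800 × 2.2 × 0.011) = √842.16 ≈ 29.02 mm.
The +f correction barely moves this — solving exactly, f² + N·c·f − N·c·H = 0 ⇒ f = (−N·c + √((N·c)² + 4·N·c·H))/2 = (−0.0242 + √3368.6)/2 ≈ 29.008 mm, so f ≈ 29.0 mm.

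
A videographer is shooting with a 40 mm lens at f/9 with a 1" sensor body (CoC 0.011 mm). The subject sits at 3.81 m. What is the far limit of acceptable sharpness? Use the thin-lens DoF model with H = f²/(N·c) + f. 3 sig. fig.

Hyperfocal distance H = f²/(N·c) + f = 40²/(9 × 0.011) + 40 = 1600/0.099 + 40 ≈ 16201.6 mm ≈ 16.20 m.
Far limit Df = s·(H − f)/(H − s) = 3810 × (16201.6 − 40) / (16201.6 − 3810) = 3810 × 16161.6 / 12391.6 ≈ 4969.1 mm ≈ 4.97 m.

4.97 m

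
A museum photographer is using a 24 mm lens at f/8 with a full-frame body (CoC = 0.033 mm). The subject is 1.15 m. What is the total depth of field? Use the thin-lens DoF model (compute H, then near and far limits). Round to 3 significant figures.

1.62 m

Hyperfocal distance H = f²/(N·c) + f = 24²/(8 × 0.033) + 24 = 576/0.264 + 24 ≈ 2205.8 mm ≈ 2.206 m.
Near limit Dn = s·(H − f)/(H + s − 2f) = 1150 × (2205.8 − 24) / (2205.8 + 1150 − 2 × 24) = 1150 × 2181.8 / 3307.8 ≈ 758.5 mm.
Far limit Df = s·(H − f)/(H − s) = 1150 × (2205.8 − 24) / (2205.8 − 1150) = 1150 × 2181.8 / 1055.8 ≈ 2376.4 mm.
Depth of field = Df − Dn = 2376.4 − 758.5 ≈ 1617.9 mm ≈ 1.62 m.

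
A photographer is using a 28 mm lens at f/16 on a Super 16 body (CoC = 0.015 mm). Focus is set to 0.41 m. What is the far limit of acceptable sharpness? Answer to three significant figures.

Hyperfocal distance H = f²/(N·c) + f = 28²/(16 × 0.015) + 28 = 784/0.24 + 28 ≈ 3294.7 mm ≈ 3.295 m.
Far limit Df = s·(H − f)/(H − s) = 410 × (3294.7 − 28) / (3294.7 − 410) = 410 × 3266.7 / 2884.7 ≈ 464.29 mm.

464 mm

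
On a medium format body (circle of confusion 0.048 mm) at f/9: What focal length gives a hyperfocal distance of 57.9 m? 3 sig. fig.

From H = f²/(N·c) + f, with f ≪ H: f ≈ √(H·N·c) = √(57900 × 9 × 0.048) = √25013 ≈ 158.2 mm.
The +f correction barely moves this — solving exactly, f² + N·c·f − N·c·H = 0 ⇒ f = (−N·c + √((N·c)² + 4·N·c·H))/2 = (−0.432 + √100051)/2 ≈ 157.94 mm, so f ≈ 158 mm.

158 mm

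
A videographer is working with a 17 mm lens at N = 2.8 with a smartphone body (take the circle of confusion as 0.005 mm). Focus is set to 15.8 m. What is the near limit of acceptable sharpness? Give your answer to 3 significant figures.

8.95 m

Hyperfocal distance H = f²/(N·c) + f = 17²/(2.8 × 0.005) + 17 = 289/0.014 + 17 ≈ 20659.9 mm ≈ 20.66 m.
Near limit Dn = s·(H − f)/(H + s − 2f) = 15800 × (20659.9 − 17) / (20659.9 + 15800 − 2 × 17) = 15800 × 20642.9 / 36425.9 ≈ 8954.0 mm ≈ 8.95 m.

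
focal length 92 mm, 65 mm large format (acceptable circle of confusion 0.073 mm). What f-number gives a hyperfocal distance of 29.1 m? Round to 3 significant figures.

Rearrange H = f²/(N·c) + f for N: N = f² / ((H − f)·c).
N = 92² / ((29100 − 92) × 0.073) = 8464 / 2118 ≈ 4.

f/4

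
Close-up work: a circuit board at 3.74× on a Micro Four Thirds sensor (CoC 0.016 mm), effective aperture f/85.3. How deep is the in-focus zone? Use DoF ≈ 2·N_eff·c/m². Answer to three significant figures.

0.195 mm

At magnification m, DoF ≈ 2·N_eff·c/m² = 2 × 85.3 × 0.016 / 3.74² = 2.73 / 13.99 ≈ 0.195 mm.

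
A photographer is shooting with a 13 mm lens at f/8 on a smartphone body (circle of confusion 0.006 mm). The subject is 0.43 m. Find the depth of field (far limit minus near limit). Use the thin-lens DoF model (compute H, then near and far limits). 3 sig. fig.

103 mm

Hyperfocal distance H = f²/(N·c) + f = 13²/(8 × 0.006) + 13 = 169/0.048 + 13 ≈ 3533.8 mm ≈ 3.534 m.
Near limit Dn = s·(H − f)/(H + s − 2f) = 430 × (3533.8 − 13) / (3533.8 + 430 − 2 × 13) = 430 × 3520.8 / 3937.8 ≈ 384.46 mm.
Far limit Df = s·(H − f)/(H − s) = 430 × (3533.8 − 13) / (3533.8 − 430) = 430 × 3520.8 / 3103.8 ≈ 487.77 mm.
Depth of field = Df − Dn = 487.77 − 384.46 ≈ 103.31 mm.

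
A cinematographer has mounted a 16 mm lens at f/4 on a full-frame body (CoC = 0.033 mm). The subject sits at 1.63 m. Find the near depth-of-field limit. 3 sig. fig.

0.890 m

Hyperfocal distance H = f²/(N·c) + f = 16²/(4 × 0.033) + 16 = 256/0.132 + 16 ≈ 1955.4 mm ≈ 1.955 m.
Near limit Dn = s·(H − f)/(H + s − 2f) = 1630 × (1955.4 − 16) / (1955.4 + 1630 − 2 × 16) = 1630 × 1939.4 / 3553.4 ≈ 889.63 mm ≈ 0.890 m.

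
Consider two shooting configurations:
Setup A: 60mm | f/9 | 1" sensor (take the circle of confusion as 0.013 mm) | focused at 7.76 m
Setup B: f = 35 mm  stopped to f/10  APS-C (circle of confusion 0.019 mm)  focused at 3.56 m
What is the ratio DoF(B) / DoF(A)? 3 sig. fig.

1.34

Setup A: H = 60²/(9×0.013) + 60 ≈ 30829.2 mm; DoF = Df − Dn = 10350.1 − 6206.8 ≈ 4143.3 mm.
Setup B: H = 35²/(10×0.019) + 35 ≈ 6482.4 mm; DoF = Df − Dn = 7854.1 − 2301.6 ≈ 5552.5 mm.
Ratio = 5552.5 / 4143.3 ≈ 1.34.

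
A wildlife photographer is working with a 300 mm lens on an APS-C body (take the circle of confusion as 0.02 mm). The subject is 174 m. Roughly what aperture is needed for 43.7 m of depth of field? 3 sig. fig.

f/3.20

Write h = H − f = f²/(N·c). The thin-lens limits are Dn = s·h/(h + (s−f)) and Df = s·h/(h − (s−f)), so DoF = Df − Dn = 2·s·(s−f)·h / (h² − (s−f)²).
That is a quadratic in h: DoF·h² − 2·s·(s−f)·h − DoF·(s−f)² = 0 ⇒ h = (s−f)·(s + √(s² + DoF²)) / DoF = 173700 × (174000 + √(174000² + 43700²)) / 43700 = 173700 × (174000 + 179404) / 43700 ≈ 1404719 mm.
Then N = f²/(c·h) = 300² / (0.02 × 1404719) = 90000 / 28094 ≈ 3.20.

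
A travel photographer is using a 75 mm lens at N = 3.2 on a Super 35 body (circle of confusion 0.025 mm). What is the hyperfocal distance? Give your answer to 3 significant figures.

Hyperfocal distance H = f²/(N·c) + f = 75²/(3.2 × 0.025) + 75 = 5625/0.08 + 75 ≈ 70387.5 mm ≈ 70.4 m.

70.4 m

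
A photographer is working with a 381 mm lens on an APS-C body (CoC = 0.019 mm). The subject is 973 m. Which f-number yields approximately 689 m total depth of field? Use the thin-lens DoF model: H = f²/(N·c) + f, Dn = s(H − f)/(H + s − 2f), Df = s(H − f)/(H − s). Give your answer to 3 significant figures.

Write h = H − f = f²/(N·c). The thin-lens limits are Dn = s·h/(h + (s−f)) and Df = s·h/(h − (s−f)), so DoF = Df − Dn = 2·s·(s−f)·h / (h² − (s−f)²).
That is a quadratic in h: DoF·h² − 2·s·(s−f)·h − DoF·(s−f)² = 0 ⇒ h = (s−f)·(s + √(s² + DoF²)) / DoF = 972619 × (973000 + √(973000² + 689000²)) / 689000 = 972619 × (973000 + 1192246) / 689000 ≈ 3056545 mm.
Then N = f²/(c·h) = 381² / (0.019 × 3056545) = 145161 / 58074 ≈ 2.50.

f/2.50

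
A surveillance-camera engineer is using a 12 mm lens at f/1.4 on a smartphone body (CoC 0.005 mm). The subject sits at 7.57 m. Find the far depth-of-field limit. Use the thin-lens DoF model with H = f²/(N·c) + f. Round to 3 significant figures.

12.0 m

Hyperfocal distance H = f²/(N·c) + f = 12²/(1.4 × 0.005) + 12 = 144/0.007 + 12 ≈ 20583.4 mm ≈ 20.58 m.
Far limit Df = s·(H − f)/(H − s) = 7570 × (20583.4 − 12) / (20583.4 − 7570) = 7570 × 20571.4 / 13013.4 ≈ 11967 mm ≈ 12.0 m.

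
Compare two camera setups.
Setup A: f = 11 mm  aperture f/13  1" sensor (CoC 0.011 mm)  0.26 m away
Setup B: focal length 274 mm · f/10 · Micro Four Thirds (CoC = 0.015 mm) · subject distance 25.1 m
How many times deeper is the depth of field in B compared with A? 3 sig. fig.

14.9

Setup A: H = 11²/(13×0.011) + 11 ≈ 857.2 mm; DoF = Df − Dn = 368.41 − 200.89 ≈ 167.52 mm.
Setup B: H = 274²/(10×0.015) + 274 ≈ 500780.7 mm; DoF = Df − Dn = 26410.0 − 23913.8 ≈ 2496.2 mm.
Ratio = 2496.2 / 167.52 ≈ 14.9.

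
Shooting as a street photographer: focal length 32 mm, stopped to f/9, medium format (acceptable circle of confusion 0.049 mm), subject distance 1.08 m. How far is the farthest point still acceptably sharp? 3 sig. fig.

Hyperfocal distance H = f²/(N·c) + f = 32²/(9 × 0.049) + 32 = 1024/0.441 + 32 ≈ 2354.0 mm ≈ 2.354 m.
Far limit Df = s·(H − f)/(H − s) = 1080 × (2354.0 − 32) / (2354.0 − 1080) = 1080 × 2322.0 / 1274.0 ≈ 1968.4 mm ≈ 1.97 m.

1.97 m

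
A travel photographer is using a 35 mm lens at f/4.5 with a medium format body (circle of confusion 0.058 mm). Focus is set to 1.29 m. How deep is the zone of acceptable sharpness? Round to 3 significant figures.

0.743 m

Hyperfocal distance H = f²/(N·c) + f = 35²/(4.5 × 0.058) + 35 = 1225/0.261 + 35 ≈ 4728.5 mm ≈ 4.728 m.
Near limit Dn = s·(H − f)/(H + s − 2f) = 1290 × (4728.5 − 35) / (4728.5 + 1290 − 2 × 35) = 1290 × 4693.5 / 5948.5 ≈ 1017.84 mm.
Far limit Df = s·(H − f)/(H − s) = 1290 × (4728.5 − 35) / (4728.5 − 1290) = 1290 × 4693.5 / 3438.5 ≈ 1760.83 mm.
Depth of field = Df − Dn = 1760.83 − 1017.84 ≈ 742.99 mm ≈ 0.743 m.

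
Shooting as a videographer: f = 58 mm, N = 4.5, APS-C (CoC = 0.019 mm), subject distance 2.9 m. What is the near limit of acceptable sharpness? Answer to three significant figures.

Hyperfocal distance H = f²/(N·c) + f = 58²/(4.5 × 0.019) + 58 = 3364/0.0855 + 58 ≈ 39403.0 mm ≈ 39.40 m.
Near limit Dn = s·(H − f)/(H + s − 2f) = 2900 × (39403.0 − 58) / (39403.0 + 2900 − 2 × 58) = 2900 × 39345.0 / 42187.0 ≈ 2704.6 mm ≈ 2.70 m.

2.70 m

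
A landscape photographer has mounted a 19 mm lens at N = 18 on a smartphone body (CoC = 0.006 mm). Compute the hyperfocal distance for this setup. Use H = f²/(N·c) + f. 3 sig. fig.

Hyperfocal distance H = f²/(N·c) + f = 19²/(18 × 0.006) + 19 = 361/0.108 + 19 ≈ 3361.6 mm ≈ 3.36 m.

3.36 m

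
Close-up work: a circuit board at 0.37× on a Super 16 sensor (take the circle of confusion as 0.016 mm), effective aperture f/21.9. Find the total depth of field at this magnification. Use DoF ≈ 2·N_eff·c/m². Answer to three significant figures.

At magnification m, DoF ≈ 2·N_eff·c/m² = 2 × 21.9 × 0.016 / 0.37² = 0.7008 / 0.1369 ≈ 5.12 mm.

5.12 mm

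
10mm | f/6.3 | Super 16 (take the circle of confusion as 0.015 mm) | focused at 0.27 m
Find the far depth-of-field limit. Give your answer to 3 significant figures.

358 mm

Hyperfocal distance H = f²/(N·c) + f = 10²/(6.3 × 0.015) + 10 = 100/0.0945 + 10 ≈ 1068.2 mm ≈ 1.068 m.
Far limit Df = s·(H − f)/(H − s) = 270 × (1068.2 − 10) / (1068.2 − 270) = 270 × 1058.2 / 798.2 ≈ 357.95 mm.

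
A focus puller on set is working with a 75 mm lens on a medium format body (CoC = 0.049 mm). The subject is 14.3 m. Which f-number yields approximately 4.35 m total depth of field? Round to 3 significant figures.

Write h = H − f = f²/(N·c). The thin-lens limits are Dn = s·h/(h + (s−f)) and Df = s·h/(h − (s−f)), so DoF = Df − Dn = 2·s·(s−f)·h / (h² − (s−f)²).
That is a quadratic in h: DoF·h² − 2·s·(s−f)·h − DoF·(s−f)² = 0 ⇒ h = (s−f)·(s + √(s² + DoF²)) / DoF = 14225 × (14300 + √(14300² + 4350²)) / 4350 = 14225 × (14300 + 14947.0) / 4350 ≈ 95641 mm.
Then N = f²/(c·h) = 75² / (0.049 × 95641) = 5625 / 4686.4 ≈ 1.20.

f/1.20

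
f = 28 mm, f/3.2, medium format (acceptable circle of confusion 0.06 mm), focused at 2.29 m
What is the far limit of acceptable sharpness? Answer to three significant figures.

Hyperfocal distance H = f²/(N·c) + f = 28²/(3.2 × 0.06) + 28 = 784/0.192 + 28 ≈ 4111.3 mm ≈ 4.111 m.
Far limit Df = s·(H − f)/(H − s) = 2290 × (4111.3 − 28) / (4111.3 − 2290) = 2290 × 4083.3 / 1821.3 ≈ 5134.1 mm ≈ 5.13 m.

5.13 m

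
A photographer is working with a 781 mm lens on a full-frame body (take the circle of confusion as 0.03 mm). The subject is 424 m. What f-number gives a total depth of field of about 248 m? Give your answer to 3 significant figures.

Write h = H − f = f²/(N·c). The thin-lens limits are Dn = s·h/(h + (s−f)) and Df = s·h/(h − (s−f)), so DoF = Df − Dn = 2·s·(s−f)·h / (h² − (s−f)²).
That is a quadratic in h: DoF·h² − 2·s·(s−f)·h − DoF·(s−f)² = 0 ⇒ h = (s−f)·(s + √(s² + DoF²)) / DoF = 423219 × (424000 + √(424000² + 248000²)) / 248000 = 423219 × (424000 + 491203) / 248000 ≈ 1561819 mm.
Then N = f²/(c·h) = 781² / (0.03 × 1561819) = 609961 / 46855 ≈ 13.

f/13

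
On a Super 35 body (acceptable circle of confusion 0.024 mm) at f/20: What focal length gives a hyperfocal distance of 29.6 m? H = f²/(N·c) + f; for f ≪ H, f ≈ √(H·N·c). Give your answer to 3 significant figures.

From H = f²/(N·c) + f, with f ≪ H: f ≈ √(H·N·c) = √(29600 × 20 × 0.024) = √14208 ≈ 119.2 mm.
The +f correction barely moves this — solving exactly, f² + N·c·f − N·c·H = 0 ⇒ f = (−N·c + √((N·c)² + 4·N·c·H))/2 = (−0.48 + √56832)/2 ≈ 118.96 mm, so f ≈ 119 mm.

119 mm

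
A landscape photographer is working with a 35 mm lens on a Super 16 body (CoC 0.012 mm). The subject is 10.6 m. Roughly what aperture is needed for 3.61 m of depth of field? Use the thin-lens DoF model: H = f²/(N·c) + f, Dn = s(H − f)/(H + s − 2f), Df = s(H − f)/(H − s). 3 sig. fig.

f/1.60

Write h = H − f = f²/(N·c). The thin-lens limits are Dn = s·h/(h + (s−f)) and Df = s·h/(h − (s−f)), so DoF = Df − Dn = 2·s·(s−f)·h / (h² − (s−f)²).
That is a quadratic in h: DoF·h² − 2·s·(s−f)·h − DoF·(s−f)² = 0 ⇒ h = (s−f)·(s + √(s² + DoF²)) / DoF = 10565 × (10600 + √(10600² + 3610²)) / 3610 = 10565 × (10600 + 11197.9) / 3610 ≈ 63793 mm.
Then N = f²/(c·h) = 35² / (0.012 × 63793) = 1225 / 765.52 ≈ 1.60.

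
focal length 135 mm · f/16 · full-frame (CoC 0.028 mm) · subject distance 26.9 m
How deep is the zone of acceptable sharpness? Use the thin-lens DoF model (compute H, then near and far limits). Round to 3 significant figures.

Hyperfocal distance H = f²/(N·c) + f = 135²/(16 × 0.028) + 135 = 18225/0.448 + 135 ≈ 40815.8 mm ≈ 40.82 m.
Near limit Dn = s·(H − f)/(H + s − 2f) = 26900 × (40815.8 − 135) / (40815.8 + 26900 − 2 × 135) = 26900 × 40680.8 / 67445.8 ≈ 16225 mm.
Far limit Df = s·(H − f)/(H − s) = 26900 × (40815.8 − 135) / (40815.8 − 26900) = 26900 × 40680.8 / 13915.8 ≈ 78638 mm.
Depth of field = Df − Dn = 78638 − 16225 ≈ 62413 mm ≈ 62.4 m.

62.4 m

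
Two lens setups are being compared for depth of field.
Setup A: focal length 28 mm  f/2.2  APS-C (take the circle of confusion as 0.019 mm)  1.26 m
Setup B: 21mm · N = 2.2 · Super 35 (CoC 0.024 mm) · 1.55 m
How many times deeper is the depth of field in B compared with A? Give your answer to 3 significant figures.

3.53

Setup A: H = 28²/(2.2×0.019) + 28 ≈ 18784.0 mm; DoF = Df − Dn = 1348.58 − 1182.34 ≈ 166.24 mm.
Setup B: H = 21²/(2.2×0.024) + 21 ≈ 8373.3 mm; DoF = Df − Dn = 1897.33 − 1310.16 ≈ 587.17 mm.
Ratio = 587.17 / 166.24 ≈ 3.53.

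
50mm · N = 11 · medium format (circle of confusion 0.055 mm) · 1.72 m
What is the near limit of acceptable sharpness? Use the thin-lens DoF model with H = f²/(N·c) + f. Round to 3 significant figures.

Hyperfocal distance H = f²/(N·c) + f = 50²/(11 × 0.055) + 50 = 2500/0.605 + 50 ≈ 4182.2 mm ≈ 4.182 m.
Near limit Dn = s·(H − f)/(H + s − 2f) = 1720 × (4182.2 − 50) / (4182.2 + 1720 − 2 × 50) = 1720 × 4132.2 / 5802.2 ≈ 1224.9 mm ≈ 1.22 m.

1.22 m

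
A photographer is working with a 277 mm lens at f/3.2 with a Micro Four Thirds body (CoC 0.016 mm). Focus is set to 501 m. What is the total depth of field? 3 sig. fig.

377 m

Hyperfocal distance H = f²/(N·c) + f = 277²/(3.2 × 0.016) + 277 = 76729/0.0512 + 277 ≈ 1498890.3 mm ≈ 1499 m.
Near limit Dn = s·(H − f)/(H + s − 2f) = 501000 × (1498890.3 − 277) / (1498890.3 + 501000 − 2 × 277) = 501000 × 1498613.3 / 1999336.3 ≈ 375527 mm.
Far limit Df = s·(H − f)/(H − s) = 501000 × (1498890.3 − 277) / (1498890.3 − 501000) = 501000 × 1498613.3 / 997890.3 ≈ 752393 mm.
Depth of field = Df − Dn = 752393 − 375527 ≈ 376866 mm ≈ 377 m.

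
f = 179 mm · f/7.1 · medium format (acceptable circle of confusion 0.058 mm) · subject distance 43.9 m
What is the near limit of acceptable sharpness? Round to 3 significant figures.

28.1 m

Hyperfocal distance H = f²/(N·c) + f = 179²/(7.1 × 0.058) + 179 = 32041/0.4118 + 179 ≈ 77986.2 mm ≈ 77.99 m.
Near limit Dn = s·(H − f)/(H + s − 2f) = 43900 × (77986.2 − 179) / (77986.2 + 43900 − 2 × 179) = 43900 × 77807.2 / 121528.2 ≈ 28107 mm ≈ 28.1 m.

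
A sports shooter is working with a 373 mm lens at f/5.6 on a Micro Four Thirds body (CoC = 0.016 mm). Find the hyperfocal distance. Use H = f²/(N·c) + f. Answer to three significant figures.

1550 m

Hyperfocal distance H = f²/(N·c) + f = 373²/(5.6 × 0.016) + 373 = 139129/0.0896 + 373 ≈ 1553152.0 mm ≈ 1550 m.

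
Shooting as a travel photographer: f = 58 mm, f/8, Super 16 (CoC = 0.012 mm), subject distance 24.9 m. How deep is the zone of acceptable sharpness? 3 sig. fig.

Hyperfocal distance H = f²/(N·c) + f = 58²/(8 × 0.012) + 58 = 3364/0.096 + 58 ≈ 35099.7 mm ≈ 35.10 m.
Near limit Dn = s·(H − f)/(H + s − 2f) = 24900 × (35099.7 − 58) / (35099.7 + 24900 − 2 × 58) = 24900 × 35041.7 / 59883.7 ≈ 14571 mm.
Far limit Df = s·(H − f)/(H − s) = 24900 × (35099.7 − 58) / (35099.7 − 24900) = 24900 × 35041.7 / 10199.7 ≈ 85546 mm.
Depth of field = Df − Dn = 85546 − 14571 ≈ 70975 mm ≈ 71.0 m.

71.0 m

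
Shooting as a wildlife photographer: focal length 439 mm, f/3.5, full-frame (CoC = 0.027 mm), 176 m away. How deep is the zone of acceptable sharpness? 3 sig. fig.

30.5 m

Hyperfocal distance H = f²/(N·c) + f = 439²/(3.5 × 0.027) + 439 = 192721/0.0945 + 439 ≈ 2039814.7 mm ≈ 2040 m.
Near limit Dn = s·(H − f)/(H + s − 2f) = 176000 × (2039814.7 − 439) / (2039814.7 + 176000 − 2 × 439) = 176000 × 2039375.7 / 2214936.7 ≈ 162050 mm.
Far limit Df = s·(H − f)/(H − s) = 176000 × (2039814.7 − 439) / (2039814.7 − 176000) = 176000 × 2039375.7 / 1863814.7 ≈ 192578 mm.
Depth of field = Df − Dn = 192578 − 162050 ≈ 30528 mm ≈ 30.5 m.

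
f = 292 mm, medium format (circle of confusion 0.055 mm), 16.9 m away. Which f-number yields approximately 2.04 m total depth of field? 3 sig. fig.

f/5.61

Write h = H − f = f²/(N·c). The thin-lens limits are Dn = s·h/(h + (s−f)) and Df = s·h/(h − (s−f)), so DoF = Df − Dn = 2·s·(s−f)·h / (h² − (s−f)²).
That is a quadratic in h: DoF·h² − 2·s·(s−f)·h − DoF·(s−f)² = 0 ⇒ h = (s−f)·(s + √(s² + DoF²)) / DoF = 16608 × (16900 + √(16900² + 2040²)) / 2040 = 16608 × (16900 + 17022.7) / 2040 ≈ 276171 mm.
Then N = f²/(c·h) = 292² / (0.055 × 276171) = 85264 / 15189 ≈ 5.61.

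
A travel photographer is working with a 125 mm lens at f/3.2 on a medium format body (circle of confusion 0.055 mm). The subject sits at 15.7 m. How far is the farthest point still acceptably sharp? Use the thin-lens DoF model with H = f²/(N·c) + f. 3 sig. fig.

19.0 m

Hyperfocal distance H = f²/(N·c) + f = 125²/(3.2 × 0.055) + 125 = 15625/0.176 + 125 ≈ 88903.4 mm ≈ 88.90 m.
Far limit Df = s·(H − f)/(H − s) = 15700 × (88903.4 − 125) / (88903.4 − 15700) = 15700 × 88778.4 / 73203.4 ≈ 19040 mm ≈ 19.0 m.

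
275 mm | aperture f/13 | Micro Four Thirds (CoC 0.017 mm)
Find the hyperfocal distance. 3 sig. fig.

342 m

Hyperfocal distance H = f²/(N·c) + f = 275²/(13 × 0.017) + 275 = 75625/0.221 + 275 ≈ 342469.6 mm ≈ 342 m.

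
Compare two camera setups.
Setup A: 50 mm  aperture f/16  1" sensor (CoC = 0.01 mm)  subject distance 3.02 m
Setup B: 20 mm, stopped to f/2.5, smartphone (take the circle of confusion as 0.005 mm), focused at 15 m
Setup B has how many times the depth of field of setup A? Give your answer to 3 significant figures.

15.1

Setup A: H = 50²/(16×0.01) + 50 ≈ 15675.0 mm; DoF = Df − Dn = 3728.8 − 2537.6 ≈ 1191.2 mm.
Setup B: H = 20²/(2.5×0.005) + 20 ≈ 32020.0 mm; DoF = Df − Dn = 28202 − 10217 ≈ 17985 mm.
Ratio = 17985 / 1191.2 ≈ 15.1.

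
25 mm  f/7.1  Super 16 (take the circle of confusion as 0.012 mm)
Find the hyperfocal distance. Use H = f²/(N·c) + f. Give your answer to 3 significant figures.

7.36 m

Hyperfocal distance H = f²/(N·c) + f = 25²/(7.1 × 0.012) + 25 = 625/0.0852 + 25 ≈ 7360.7 mm ≈ 7.36 m.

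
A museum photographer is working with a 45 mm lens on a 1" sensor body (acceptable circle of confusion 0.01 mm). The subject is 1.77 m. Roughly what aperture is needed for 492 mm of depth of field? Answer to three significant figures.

Write h = H − f = f²/(N·c). The thin-lens limits are Dn = s·h/(h + (s−f)) and Df = s·h/(h − (s−f)), so DoF = Df − Dn = 2·s·(s−f)·h / (h² − (s−f)²).
That is a quadratic in h: DoF·h² − 2·s·(s−f)·h − DoF·(s−f)² = 0 ⇒ h = (s−f)·(s + √(s² + DoF²)) / DoF = 1725 × (1770 + √(1770² + 492²)) / 492 = 1725 × (1770 + 1837.11) / 492 ≈ 12647 mm.
Then N = f²/(c·h) = 45² / (0.01 × 12647) = 2025 / 126.47 ≈ 16.

f/16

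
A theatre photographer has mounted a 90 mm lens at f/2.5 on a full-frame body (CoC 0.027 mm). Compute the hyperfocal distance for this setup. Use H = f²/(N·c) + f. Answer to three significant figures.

Hyperfocal distance H = f²/(N·c) + f = 90²/(2.5 × 0.027) + 90 = 8100/0.0675 + 90 ≈ 120090.0 mm ≈ 120 m.

120 m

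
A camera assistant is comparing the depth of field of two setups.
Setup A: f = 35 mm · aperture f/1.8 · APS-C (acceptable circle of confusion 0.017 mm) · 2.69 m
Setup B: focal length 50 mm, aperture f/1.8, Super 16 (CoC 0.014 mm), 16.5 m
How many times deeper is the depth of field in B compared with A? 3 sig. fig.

Setup A: H = 35²/(1.8×0.017) + 35 ≈ 40067.7 mm; DoF = Df − Dn = 2881.08 − 2522.69 ≈ 358.39 mm.
Setup B: H = 50²/(1.8×0.014) + 50 ≈ 99256.3 mm; DoF = Df − Dn = 19779.8 − 14153.2 ≈ 5626.6 mm.
Ratio = 5626.6 / 358.39 ≈ 15.7.

15.7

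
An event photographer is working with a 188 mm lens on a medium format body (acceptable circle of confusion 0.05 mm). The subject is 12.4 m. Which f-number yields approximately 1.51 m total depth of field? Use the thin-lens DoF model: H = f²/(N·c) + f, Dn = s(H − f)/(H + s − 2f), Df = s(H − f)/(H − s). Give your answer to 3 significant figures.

f/3.51

Write h = H − f = f²/(N·c). The thin-lens limits are Dn = s·h/(h + (s−f)) and Df = s·h/(h − (s−f)), so DoF = Df − Dn = 2·s·(s−f)·h / (h² − (s−f)²).
That is a quadratic in h: DoF·h² − 2·s·(s−f)·h − DoF·(s−f)² = 0 ⇒ h = (s−f)·(s + √(s² + DoF²)) / DoF = 12212 × (12400 + √(12400² + 1510²)) / 1510 = 12212 × (12400 + 12491.6) / 1510 ≈ 201309 mm.
Then N = f²/(c·h) = 188² / (0.05 × 201309) = 35344 / 10065 ≈ 3.51.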